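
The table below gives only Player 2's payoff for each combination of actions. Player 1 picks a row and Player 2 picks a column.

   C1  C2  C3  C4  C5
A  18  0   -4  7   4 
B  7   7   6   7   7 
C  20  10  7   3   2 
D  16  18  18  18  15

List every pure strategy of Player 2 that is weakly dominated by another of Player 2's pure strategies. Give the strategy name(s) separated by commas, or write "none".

Nothing dominates C1: C2 at A (18>0); C3 at A (18>-4); C4 at A (18>7); C5 at A (18>4).
C2: no other strategy beats it everywhere (C1 at D (18>16); C3 at A (0>-4); C4 at C (10>3); C5 at C (10>2)).
C2 weakly dominates C3 — A: 0>-4, B: 7>6, C: 10>7, D: 18=18.
C4: no other strategy beats it everywhere (C1 at D (18>16); C2 at A (7>0); C3 at A (7>-4); C5 at A (7>4)).
C5: dominated, since C1 does at least as well everywhere (A: 18>4, B: 7=7, C: 20>2, D: 16>15).

C3, C5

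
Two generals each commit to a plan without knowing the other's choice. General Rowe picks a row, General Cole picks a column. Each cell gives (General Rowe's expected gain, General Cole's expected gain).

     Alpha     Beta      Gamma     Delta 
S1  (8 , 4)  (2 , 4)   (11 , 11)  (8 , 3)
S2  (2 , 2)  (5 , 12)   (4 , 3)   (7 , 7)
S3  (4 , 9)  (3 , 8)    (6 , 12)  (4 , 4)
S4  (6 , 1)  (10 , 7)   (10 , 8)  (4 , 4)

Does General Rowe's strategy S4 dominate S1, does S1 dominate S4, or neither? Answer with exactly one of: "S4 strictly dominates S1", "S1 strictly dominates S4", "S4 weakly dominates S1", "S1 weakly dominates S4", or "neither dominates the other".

neither dominates the other

Compare S4 to S1 across each opponent action: Alpha: 6<8, Beta: 10>2, Gamma: 10<11, Delta: 4<8.
S4 does better at Beta but worse at Alpha, Gamma, Delta; neither strategy dominates the other.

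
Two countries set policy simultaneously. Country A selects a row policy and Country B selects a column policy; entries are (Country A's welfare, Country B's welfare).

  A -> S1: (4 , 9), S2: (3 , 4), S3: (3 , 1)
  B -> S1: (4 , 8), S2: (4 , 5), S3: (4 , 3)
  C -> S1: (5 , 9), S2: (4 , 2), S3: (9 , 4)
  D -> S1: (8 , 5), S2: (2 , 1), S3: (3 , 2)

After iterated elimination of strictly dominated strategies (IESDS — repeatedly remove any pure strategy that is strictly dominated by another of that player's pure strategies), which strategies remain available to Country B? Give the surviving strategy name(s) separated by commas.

S1

Country A's strategy A is strictly dominated by C (S1: 5>4, S2: 4>3, S3: 9>3) and is removed.
Country B's strategy S2 is strictly dominated by S1 (B: 8>5, C: 9>2, D: 5>1) and is removed.
For Country A, C strictly dominates B on the remaining columns (S1: 5>4, S3: 9>4); eliminate B.
Column S3 is eliminated: S1 beats it against every remaining row (C: 9>4, D: 5>2).
Row C is eliminated: D beats it against every remaining column (S1: 8>5).
Among the remaining strategies, none is strictly dominated by another pure strategy of the same player, so the elimination stops.
Surviving strategies — Country A: {D}; Country B: {S1}.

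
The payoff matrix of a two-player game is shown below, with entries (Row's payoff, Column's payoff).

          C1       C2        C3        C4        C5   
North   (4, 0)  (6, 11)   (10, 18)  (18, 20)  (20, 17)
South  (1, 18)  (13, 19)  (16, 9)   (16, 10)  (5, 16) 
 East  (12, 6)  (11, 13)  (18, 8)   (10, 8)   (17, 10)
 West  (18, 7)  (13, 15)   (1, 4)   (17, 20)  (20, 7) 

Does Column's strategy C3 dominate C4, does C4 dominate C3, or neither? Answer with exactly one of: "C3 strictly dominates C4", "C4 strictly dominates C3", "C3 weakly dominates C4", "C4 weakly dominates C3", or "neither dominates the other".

C4 weakly dominates C3

Compare C3 to C4 across each choice by Row: North: 18<20, South: 9<10, East: 8=8, West: 4<20.
C4 is at least as good everywhere and strictly better somewhere (tied at East), so C4 weakly dominates C3.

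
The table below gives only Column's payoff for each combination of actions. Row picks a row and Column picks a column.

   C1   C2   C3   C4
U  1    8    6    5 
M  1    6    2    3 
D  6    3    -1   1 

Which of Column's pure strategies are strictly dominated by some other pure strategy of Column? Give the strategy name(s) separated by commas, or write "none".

C1: no other strategy beats it everywhere (C2 at D (6>3); C3 at D (6>-1); C4 at D (6>1)).
C2 is not dominated — it holds its own against C1 at U (8>1); C3 at U (8>6); C4 at U (8>5).
C3: dominated, since C2 does at least as well everywhere (U: 8>6, M: 6>2, D: 3>-1).
C4 is strictly dominated by C2 (U: 8>5, M: 6>3, D: 3>1).

C3, C4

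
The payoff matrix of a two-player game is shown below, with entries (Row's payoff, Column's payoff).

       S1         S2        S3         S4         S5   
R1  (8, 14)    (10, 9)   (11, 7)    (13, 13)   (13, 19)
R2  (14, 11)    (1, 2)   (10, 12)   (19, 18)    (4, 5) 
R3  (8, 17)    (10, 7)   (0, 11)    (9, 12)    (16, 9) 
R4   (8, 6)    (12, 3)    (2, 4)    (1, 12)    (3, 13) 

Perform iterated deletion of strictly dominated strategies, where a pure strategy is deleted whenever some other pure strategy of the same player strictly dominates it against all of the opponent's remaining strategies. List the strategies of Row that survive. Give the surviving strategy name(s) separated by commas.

Column S2 is eliminated: S1 beats it against every remaining row (R1: 14>9, R2: 11>2, R3: 17>7, R4: 6>3).
Row R4 is eliminated: R2 beats it against every remaining column (S1: 14>8, S3: 10>2, S4: 19>1, S5: 4>3).
Column S3 is eliminated: S4 beats it against every remaining row (R1: 13>7, R2: 18>12, R3: 12>11).
Among the remaining strategies, none is strictly dominated by another pure strategy of the same player, so the elimination stops.
Surviving strategies — Row: {R1, R2, R3}; Column: {S1, S4, S5}.

R1, R2, R3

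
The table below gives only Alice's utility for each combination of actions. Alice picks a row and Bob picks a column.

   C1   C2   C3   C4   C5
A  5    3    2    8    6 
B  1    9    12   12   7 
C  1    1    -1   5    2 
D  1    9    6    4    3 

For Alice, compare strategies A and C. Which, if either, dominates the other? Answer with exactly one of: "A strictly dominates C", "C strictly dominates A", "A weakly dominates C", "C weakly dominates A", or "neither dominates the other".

Compare A to C across each opponent action: C1: 5>1, C2: 3>1, C3: 2>-1, C4: 8>5, C5: 6>2.
A gives a strictly higher payoff against each opponent action, so A strictly dominates C.

A strictly dominates C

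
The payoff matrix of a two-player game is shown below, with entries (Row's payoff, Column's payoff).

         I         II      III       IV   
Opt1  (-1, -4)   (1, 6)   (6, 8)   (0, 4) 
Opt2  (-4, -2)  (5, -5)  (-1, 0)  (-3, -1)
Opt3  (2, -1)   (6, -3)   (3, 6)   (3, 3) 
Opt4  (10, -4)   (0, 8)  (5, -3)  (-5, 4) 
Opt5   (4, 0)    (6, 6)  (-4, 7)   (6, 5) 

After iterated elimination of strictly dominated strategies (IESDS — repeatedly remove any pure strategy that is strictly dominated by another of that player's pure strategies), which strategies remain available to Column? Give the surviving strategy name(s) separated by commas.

Row's strategy Opt2 is strictly dominated by Opt3 (I: 2>-4, II: 6>5, III: 3>-1, IV: 3>-3) and is removed.
Column I is eliminated: III beats it against every remaining row (Opt1: 8>-4, Opt3: 6>-1, Opt4: -3>-4, Opt5: 7>0).
Row's strategy Opt4 is strictly dominated by Opt1 (II: 1>0, III: 6>5, IV: 0>-5) and is removed.
For Column, III strictly dominates II on the remaining rows (Opt1: 8>6, Opt3: 6>-3, Opt5: 7>6); eliminate II.
Column IV is eliminated: III beats it against every remaining row (Opt1: 8>4, Opt3: 6>3, Opt5: 7>5).
Row's strategy Opt3 is strictly dominated by Opt1 (III: 6>3) and is removed.
Row's strategy Opt5 is strictly dominated by Opt1 (III: 6>-4) and is removed.
Among the remaining strategies, none is strictly dominated by another pure strategy of the same player, so the elimination stops.
Surviving strategies — Row: {Opt1}; Column: {III}.

III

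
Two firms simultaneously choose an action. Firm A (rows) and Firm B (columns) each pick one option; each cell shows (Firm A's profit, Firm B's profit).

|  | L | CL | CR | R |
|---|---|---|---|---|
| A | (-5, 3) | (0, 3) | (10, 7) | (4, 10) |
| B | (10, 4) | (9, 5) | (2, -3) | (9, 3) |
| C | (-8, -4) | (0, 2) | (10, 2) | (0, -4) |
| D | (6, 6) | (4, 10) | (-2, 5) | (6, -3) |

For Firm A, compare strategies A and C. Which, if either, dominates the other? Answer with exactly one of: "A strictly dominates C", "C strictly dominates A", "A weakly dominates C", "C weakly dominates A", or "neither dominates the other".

A weakly dominates C

A's payoffs vs C's, by Firm B's action — L: -5>-8, CL: 0=0, CR: 10=10, R: 4>0.
A is at least as good everywhere and strictly better somewhere (tied only at CL, CR), so A weakly but not strictly dominates C.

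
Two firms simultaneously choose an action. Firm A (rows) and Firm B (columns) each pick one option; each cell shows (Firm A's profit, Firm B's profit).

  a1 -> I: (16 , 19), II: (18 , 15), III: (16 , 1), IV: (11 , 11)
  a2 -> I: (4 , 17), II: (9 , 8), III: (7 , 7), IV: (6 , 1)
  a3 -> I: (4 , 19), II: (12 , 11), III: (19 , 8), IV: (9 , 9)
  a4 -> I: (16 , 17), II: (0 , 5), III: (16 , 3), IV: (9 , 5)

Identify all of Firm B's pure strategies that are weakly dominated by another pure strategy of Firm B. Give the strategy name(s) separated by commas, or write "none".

II, III, IV

Nothing dominates I: II at a1 (19>15); III at a1 (19>1); IV at a1 (19>11).
II: dominated, since I does at least as well everywhere (a1: 19>15, a2: 17>8, a3: 19>11, a4: 17>5).
I weakly dominates III — a1: 19>1, a2: 17>7, a3: 19>8, a4: 17>3.
IV is weakly dominated by I (a1: 19>11, a2: 17>1, a3: 19>9, a4: 17>5).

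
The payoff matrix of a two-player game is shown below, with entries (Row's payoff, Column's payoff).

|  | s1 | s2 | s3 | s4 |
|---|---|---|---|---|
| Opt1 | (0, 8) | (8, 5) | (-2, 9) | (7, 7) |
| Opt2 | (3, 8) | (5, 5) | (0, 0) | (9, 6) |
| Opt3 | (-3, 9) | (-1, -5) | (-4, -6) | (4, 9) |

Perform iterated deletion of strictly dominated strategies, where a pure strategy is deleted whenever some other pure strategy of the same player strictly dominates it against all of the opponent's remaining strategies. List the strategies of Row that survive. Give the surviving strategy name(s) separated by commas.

Row Opt3 is eliminated: Opt1 beats it against every remaining column (s1: 0>-3, s2: 8>-1, s3: -2>-4, s4: 7>4).
Column's strategy s2 is strictly dominated by s1 (Opt1: 8>5, Opt2: 8>5) and is removed.
Row Opt1 is eliminated: Opt2 beats it against every remaining column (s1: 3>0, s3: 0>-2, s4: 9>7).
For Column, s1 strictly dominates s3 on the remaining rows (Opt2: 8>0); eliminate s3.
Column's strategy s4 is strictly dominated by s1 (Opt2: 8>6) and is removed.
Among the remaining strategies, none is strictly dominated by another pure strategy of the same player, so the elimination stops.
Surviving strategies — Row: {Opt2}; Column: {s1}.

Opt2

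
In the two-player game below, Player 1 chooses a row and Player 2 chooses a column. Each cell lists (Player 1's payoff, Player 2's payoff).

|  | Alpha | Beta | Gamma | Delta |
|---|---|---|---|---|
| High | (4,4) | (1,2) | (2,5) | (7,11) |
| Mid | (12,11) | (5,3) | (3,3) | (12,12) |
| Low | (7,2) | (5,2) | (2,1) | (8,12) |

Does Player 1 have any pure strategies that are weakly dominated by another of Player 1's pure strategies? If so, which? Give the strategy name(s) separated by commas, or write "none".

High, Low

Mid weakly dominates High — Alpha: 12>4, Beta: 5>1, Gamma: 3>2, Delta: 12>7.
Mid: no other strategy beats it everywhere (High at Alpha (12>4); Low at Alpha (12>7)).
Mid weakly dominates Low — Alpha: 12>7, Beta: 5=5, Gamma: 3>2, Delta: 12>8.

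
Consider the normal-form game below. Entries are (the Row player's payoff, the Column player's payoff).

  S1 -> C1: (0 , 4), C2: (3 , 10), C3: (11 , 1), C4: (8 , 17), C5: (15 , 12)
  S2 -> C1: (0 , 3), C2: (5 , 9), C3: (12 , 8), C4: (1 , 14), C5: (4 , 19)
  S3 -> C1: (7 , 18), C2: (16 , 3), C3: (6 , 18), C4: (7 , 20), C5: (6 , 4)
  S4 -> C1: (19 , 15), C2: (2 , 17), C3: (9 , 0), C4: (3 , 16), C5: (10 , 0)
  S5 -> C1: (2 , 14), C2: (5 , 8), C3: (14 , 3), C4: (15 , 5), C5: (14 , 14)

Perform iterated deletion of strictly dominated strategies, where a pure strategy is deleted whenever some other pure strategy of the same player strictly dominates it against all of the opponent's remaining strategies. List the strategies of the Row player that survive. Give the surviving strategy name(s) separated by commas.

S1, S3, S4, S5

For the Column player, C4 strictly dominates C3 on the remaining rows (S1: 17>1, S2: 14>8, S3: 20>18, S4: 16>0, S5: 5>3); eliminate C3.
The Row player's strategy S2 is strictly dominated by S3 (C1: 7>0, C2: 16>5, C4: 7>1, C5: 6>4) and is removed.
Among the remaining strategies, none is strictly dominated by another pure strategy of the same player, so the elimination stops.
Surviving strategies — the Row player: {S1, S3, S4, S5}; the Column player: {C1, C2, C4, C5}.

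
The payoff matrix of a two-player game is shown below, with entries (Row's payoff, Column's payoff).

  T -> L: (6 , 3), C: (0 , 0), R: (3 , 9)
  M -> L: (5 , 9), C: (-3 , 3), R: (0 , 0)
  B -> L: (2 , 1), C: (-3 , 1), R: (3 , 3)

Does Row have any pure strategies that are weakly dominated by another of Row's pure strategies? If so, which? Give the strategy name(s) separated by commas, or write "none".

M, B

T: no other strategy beats it everywhere (M at L (6>5); B at L (6>2)).
M is weakly dominated by T (L: 6>5, C: 0>-3, R: 3>0).
B: dominated, since T does at least as well everywhere (L: 6>2, C: 0>-3, R: 3=3).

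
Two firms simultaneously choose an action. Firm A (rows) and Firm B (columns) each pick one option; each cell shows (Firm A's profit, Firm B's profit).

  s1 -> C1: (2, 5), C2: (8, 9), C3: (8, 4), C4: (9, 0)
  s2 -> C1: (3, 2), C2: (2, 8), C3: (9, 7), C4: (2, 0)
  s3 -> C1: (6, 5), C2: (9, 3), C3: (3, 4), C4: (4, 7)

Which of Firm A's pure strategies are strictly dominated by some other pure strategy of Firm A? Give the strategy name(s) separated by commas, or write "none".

s1 is not dominated — it holds its own against s2 at C2 (8>2); s3 at C3 (8>3).
s2 is not dominated — it holds its own against s1 at C1 (3>2); s3 at C3 (9>3).
Nothing dominates s3: s1 at C1 (6>2); s2 at C1 (6>3).

none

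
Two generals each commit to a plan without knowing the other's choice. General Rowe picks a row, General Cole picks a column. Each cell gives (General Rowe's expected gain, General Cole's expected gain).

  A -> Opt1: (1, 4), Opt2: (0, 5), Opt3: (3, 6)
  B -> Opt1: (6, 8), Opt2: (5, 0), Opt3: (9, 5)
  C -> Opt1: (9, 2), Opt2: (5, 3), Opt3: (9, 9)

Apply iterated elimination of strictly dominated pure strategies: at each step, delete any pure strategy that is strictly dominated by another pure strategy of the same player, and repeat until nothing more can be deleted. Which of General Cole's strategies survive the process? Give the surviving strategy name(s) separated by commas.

General Rowe's strategy A is strictly dominated by B (Opt1: 6>1, Opt2: 5>0, Opt3: 9>3) and is removed.
General Cole's strategy Opt2 is strictly dominated by Opt3 (B: 5>0, C: 9>3) and is removed.
Among the remaining strategies, none is strictly dominated by another pure strategy of the same player, so the elimination stops.
Surviving strategies — General Rowe: {B, C}; General Cole: {Opt1, Opt3}.

Opt1, Opt3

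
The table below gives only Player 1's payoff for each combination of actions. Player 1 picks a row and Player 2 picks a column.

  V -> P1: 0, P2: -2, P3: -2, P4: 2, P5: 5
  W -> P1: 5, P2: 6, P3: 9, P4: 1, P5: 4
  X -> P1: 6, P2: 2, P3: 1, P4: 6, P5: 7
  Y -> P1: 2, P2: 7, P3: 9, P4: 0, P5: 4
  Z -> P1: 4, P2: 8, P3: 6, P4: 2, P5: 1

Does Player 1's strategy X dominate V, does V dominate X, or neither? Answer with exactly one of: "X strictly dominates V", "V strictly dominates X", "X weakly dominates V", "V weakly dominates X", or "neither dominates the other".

Compare X to V across every action of Player 2: P1: 6>0, P2: 2>-2, P3: 1>-2, P4: 6>2, P5: 7>5.
Every comparison favours X, so X strictly dominates V.

X strictly dominates V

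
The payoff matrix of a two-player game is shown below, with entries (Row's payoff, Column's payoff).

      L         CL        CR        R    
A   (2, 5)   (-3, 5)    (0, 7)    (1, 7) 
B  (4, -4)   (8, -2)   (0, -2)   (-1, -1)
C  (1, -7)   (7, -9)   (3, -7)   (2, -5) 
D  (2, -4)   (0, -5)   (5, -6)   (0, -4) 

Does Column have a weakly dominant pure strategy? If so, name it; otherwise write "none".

R vs L: A: 7>5, B: -1>-4, C: -5>-7, D: -4=-4.
R vs CL: A: 7>5, B: -1>-2, C: -5>-9, D: -4>-5.
R vs CR: A: 7=7, B: -1>-2, C: -5>-7, D: -4>-6.
R is at least as good as every other strategy against every opponent action, so it is weakly dominant.

R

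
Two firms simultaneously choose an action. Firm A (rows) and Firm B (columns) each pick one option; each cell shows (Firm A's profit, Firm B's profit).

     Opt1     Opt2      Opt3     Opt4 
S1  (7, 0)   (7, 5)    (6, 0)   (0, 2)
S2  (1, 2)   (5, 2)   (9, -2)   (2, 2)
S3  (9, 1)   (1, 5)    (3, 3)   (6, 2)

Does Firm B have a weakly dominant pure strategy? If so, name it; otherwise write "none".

Opt2 vs Opt1: S1: 5>0, S2: 2=2, S3: 5>1.
Opt2 vs Opt3: S1: 5>0, S2: 2>-2, S3: 5>3.
Opt2 vs Opt4: S1: 5>2, S2: 2=2, S3: 5>2.
Opt2 is at least as good as every other strategy against every opponent action, so it is weakly dominant.

Opt2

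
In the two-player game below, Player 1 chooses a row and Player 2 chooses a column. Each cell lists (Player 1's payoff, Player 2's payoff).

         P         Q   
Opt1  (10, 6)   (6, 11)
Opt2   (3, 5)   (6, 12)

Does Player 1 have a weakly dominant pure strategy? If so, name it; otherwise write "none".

Opt1

Opt1 vs Opt2: P: 10>3, Q: 6=6.
Opt1 is at least as good as every other strategy against every opponent action, so it is weakly dominant.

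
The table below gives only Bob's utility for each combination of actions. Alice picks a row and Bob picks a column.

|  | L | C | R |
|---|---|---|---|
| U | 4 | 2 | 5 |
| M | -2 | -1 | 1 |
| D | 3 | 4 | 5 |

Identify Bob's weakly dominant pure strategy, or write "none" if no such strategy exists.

R

R vs L: U: 5>4, M: 1>-2, D: 5>3.
R vs C: U: 5>2, M: 1>-1, D: 5>4.
R is at least as good as every other strategy against every opponent action, so it is weakly dominant.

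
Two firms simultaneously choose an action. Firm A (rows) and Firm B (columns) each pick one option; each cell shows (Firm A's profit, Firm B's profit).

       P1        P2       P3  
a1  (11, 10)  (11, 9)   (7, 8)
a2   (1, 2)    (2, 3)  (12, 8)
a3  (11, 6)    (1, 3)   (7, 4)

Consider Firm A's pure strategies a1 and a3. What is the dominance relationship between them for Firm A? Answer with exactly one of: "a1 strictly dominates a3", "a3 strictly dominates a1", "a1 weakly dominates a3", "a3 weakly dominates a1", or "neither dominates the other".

Compare a1 to a3 across each opponent action: P1: 11=11, P2: 11>1, P3: 7=7.
a1 is at least as good everywhere and strictly better somewhere (tied only at P1, P3), so a1 weakly but not strictly dominates a3.

a1 weakly dominates a3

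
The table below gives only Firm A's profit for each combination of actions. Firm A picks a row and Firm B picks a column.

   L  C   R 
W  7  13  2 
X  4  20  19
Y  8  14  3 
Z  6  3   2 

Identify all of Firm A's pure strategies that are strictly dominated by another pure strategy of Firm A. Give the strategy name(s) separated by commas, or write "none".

W, Z

Y strictly dominates W — L: 8>7, C: 14>13, R: 3>2.
X is not dominated — it holds its own against W at C (20>13); Y at C (20>14); Z at C (20>3).
Nothing dominates Y: W at L (8>7); X at L (8>4); Z at L (8>6).
Z: dominated, since Y does at least as well everywhere (L: 8>6, C: 14>3, R: 3>2).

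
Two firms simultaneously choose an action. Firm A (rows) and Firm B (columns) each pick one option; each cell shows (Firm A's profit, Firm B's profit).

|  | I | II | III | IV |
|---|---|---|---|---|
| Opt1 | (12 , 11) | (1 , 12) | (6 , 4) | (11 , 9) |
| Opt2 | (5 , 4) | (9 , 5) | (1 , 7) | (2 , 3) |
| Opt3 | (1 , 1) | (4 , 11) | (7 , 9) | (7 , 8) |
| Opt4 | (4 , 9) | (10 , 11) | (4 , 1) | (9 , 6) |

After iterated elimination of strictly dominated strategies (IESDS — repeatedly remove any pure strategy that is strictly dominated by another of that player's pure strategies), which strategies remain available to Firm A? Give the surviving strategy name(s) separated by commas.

Firm B's strategy I is strictly dominated by II (Opt1: 12>11, Opt2: 5>4, Opt3: 11>1, Opt4: 11>9) and is removed.
For Firm A, Opt4 strictly dominates Opt2 on the remaining columns (II: 10>9, III: 4>1, IV: 9>2); eliminate Opt2.
Firm B's strategy III is strictly dominated by II (Opt1: 12>4, Opt3: 11>9, Opt4: 11>1) and is removed.
Row Opt3 is eliminated: Opt4 beats it against every remaining column (II: 10>4, IV: 9>7).
Column IV is eliminated: II beats it against every remaining row (Opt1: 12>9, Opt4: 11>6).
Row Opt1 is eliminated: Opt4 beats it against every remaining column (II: 10>1).
Among the remaining strategies, none is strictly dominated by another pure strategy of the same player, so the elimination stops.
Surviving strategies — Firm A: {Opt4}; Firm B: {II}.

Opt4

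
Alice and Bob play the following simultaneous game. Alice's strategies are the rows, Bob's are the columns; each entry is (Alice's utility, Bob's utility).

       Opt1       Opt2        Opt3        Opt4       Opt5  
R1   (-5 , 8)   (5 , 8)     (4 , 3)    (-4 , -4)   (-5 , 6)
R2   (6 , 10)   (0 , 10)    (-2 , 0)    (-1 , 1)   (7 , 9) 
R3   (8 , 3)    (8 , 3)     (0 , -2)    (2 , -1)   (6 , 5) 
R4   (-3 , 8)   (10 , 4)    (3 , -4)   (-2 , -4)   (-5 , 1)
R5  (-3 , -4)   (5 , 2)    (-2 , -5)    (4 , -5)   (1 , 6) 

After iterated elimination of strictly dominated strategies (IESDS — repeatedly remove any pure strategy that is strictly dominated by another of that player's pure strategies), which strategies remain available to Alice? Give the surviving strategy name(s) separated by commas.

Bob's strategy Opt3 is strictly dominated by Opt1 (R1: 8>3, R2: 10>0, R3: 3>-2, R4: 8>-4, R5: -4>-5) and is removed.
Alice's strategy R1 is strictly dominated by R3 (Opt1: 8>-5, Opt2: 8>5, Opt4: 2>-4, Opt5: 6>-5) and is removed.
Column Opt4 is eliminated: Opt1 beats it against every remaining row (R2: 10>1, R3: 3>-1, R4: 8>-4, R5: -4>-5).
Alice's strategy R5 is strictly dominated by R3 (Opt1: 8>-3, Opt2: 8>5, Opt5: 6>1) and is removed.
Among the remaining strategies, none is strictly dominated by another pure strategy of the same player, so the elimination stops.
Surviving strategies — Alice: {R2, R3, R4}; Bob: {Opt1, Opt2, Opt5}.

R2, R3, R4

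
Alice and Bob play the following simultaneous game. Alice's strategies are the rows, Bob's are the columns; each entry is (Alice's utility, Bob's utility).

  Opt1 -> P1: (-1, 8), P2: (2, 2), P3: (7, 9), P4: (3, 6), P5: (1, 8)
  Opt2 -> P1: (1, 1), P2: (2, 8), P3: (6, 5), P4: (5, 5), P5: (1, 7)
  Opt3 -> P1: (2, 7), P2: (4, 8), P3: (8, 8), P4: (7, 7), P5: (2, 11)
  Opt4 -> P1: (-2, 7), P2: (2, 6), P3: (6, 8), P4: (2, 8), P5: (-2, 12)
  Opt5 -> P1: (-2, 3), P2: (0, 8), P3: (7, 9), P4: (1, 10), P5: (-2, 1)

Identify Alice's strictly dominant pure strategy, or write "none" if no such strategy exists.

Opt3

Opt3 vs Opt1: P1: 2>-1, P2: 4>2, P3: 8>7, P4: 7>3, P5: 2>1.
Opt3 vs Opt2: P1: 2>1, P2: 4>2, P3: 8>6, P4: 7>5, P5: 2>1.
Opt3 vs Opt4: P1: 2>-2, P2: 4>2, P3: 8>6, P4: 7>2, P5: 2>-2.
Opt3 vs Opt5: P1: 2>-2, P2: 4>0, P3: 8>7, P4: 7>1, P5: 2>-2.
Opt3 strictly beats every other strategy against every opponent action, so it is strictly dominant.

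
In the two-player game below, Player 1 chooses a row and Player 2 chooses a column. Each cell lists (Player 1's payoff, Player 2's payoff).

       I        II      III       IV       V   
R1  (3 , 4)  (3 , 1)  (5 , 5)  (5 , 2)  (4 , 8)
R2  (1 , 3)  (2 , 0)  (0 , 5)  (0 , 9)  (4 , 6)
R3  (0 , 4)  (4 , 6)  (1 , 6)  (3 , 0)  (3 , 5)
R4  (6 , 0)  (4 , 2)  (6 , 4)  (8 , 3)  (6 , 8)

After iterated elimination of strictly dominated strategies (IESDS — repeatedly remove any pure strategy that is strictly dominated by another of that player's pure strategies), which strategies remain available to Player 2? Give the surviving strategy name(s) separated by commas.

II, III, V

For Player 1, R4 strictly dominates R1 on the remaining columns (I: 6>3, II: 4>3, III: 6>5, IV: 8>5, V: 6>4); eliminate R1.
For Player 1, R4 strictly dominates R2 on the remaining columns (I: 6>1, II: 4>2, III: 6>0, IV: 8>0, V: 6>4); eliminate R2.
Player 2's strategy I is strictly dominated by II (R3: 6>4, R4: 2>0) and is removed.
For Player 2, III strictly dominates IV on the remaining rows (R3: 6>0, R4: 4>3); eliminate IV.
Among the remaining strategies, none is strictly dominated by another pure strategy of the same player, so the elimination stops.
Surviving strategies — Player 1: {R3, R4}; Player 2: {II, III, V}.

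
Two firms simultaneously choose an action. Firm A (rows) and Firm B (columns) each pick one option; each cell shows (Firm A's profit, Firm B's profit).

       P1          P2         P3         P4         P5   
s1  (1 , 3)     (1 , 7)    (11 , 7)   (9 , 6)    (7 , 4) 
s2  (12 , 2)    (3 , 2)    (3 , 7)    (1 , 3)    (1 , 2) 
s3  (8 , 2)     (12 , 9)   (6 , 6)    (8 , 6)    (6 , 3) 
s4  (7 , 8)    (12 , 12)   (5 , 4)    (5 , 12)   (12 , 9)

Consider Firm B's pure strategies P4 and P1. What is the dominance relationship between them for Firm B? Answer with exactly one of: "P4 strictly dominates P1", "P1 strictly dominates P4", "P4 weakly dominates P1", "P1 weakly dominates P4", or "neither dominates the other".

P4 strictly dominates P1

Compare P4 to P1 across every action of Firm A: s1: 6>3, s2: 3>2, s3: 6>2, s4: 12>8.
Every comparison favours P4, so P4 strictly dominates P1.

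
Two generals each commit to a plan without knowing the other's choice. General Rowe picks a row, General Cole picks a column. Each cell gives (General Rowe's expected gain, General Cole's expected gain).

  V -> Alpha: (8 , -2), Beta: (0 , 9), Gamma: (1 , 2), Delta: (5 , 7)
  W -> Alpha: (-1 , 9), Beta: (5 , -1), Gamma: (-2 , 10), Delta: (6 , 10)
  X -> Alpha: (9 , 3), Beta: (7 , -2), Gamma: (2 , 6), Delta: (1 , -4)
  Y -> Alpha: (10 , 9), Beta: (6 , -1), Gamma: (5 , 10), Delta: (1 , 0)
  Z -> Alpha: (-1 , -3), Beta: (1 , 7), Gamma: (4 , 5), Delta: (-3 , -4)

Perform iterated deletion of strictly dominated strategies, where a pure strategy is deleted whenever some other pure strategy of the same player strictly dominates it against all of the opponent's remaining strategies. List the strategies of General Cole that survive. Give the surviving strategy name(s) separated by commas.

Beta, Gamma, Delta

For General Rowe, Y strictly dominates Z on the remaining columns (Alpha: 10>-1, Beta: 6>1, Gamma: 5>4, Delta: 1>-3); eliminate Z.
Column Alpha is eliminated: Gamma beats it against every remaining row (V: 2>-2, W: 10>9, X: 6>3, Y: 10>9).
Among the remaining strategies, none is strictly dominated by another pure strategy of the same player, so the elimination stops.
Surviving strategies — General Rowe: {V, W, X, Y}; General Cole: {Beta, Gamma, Delta}.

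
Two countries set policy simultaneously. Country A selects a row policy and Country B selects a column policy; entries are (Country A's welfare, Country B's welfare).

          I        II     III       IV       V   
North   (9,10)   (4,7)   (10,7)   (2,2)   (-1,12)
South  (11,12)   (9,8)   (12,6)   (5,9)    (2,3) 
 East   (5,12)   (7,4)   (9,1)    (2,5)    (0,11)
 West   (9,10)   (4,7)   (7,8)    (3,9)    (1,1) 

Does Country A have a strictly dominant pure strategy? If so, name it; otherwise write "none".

South vs North: I: 11>9, II: 9>4, III: 12>10, IV: 5>2, V: 2>-1.
South vs East: I: 11>5, II: 9>7, III: 12>9, IV: 5>2, V: 2>0.
South vs West: I: 11>9, II: 9>4, III: 12>7, IV: 5>3, V: 2>1.
South strictly beats every other strategy against every opponent action, so it is strictly dominant.

South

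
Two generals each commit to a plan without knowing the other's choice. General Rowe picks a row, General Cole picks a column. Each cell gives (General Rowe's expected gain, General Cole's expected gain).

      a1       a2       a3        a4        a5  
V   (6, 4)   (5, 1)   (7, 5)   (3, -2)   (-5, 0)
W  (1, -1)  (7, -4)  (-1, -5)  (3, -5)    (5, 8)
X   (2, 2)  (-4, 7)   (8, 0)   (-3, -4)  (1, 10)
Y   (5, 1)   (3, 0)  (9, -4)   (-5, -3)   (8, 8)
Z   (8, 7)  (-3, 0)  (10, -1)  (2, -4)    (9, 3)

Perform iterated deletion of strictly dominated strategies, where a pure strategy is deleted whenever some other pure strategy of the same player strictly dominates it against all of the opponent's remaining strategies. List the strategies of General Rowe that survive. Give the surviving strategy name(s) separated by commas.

Z

For General Rowe, Z strictly dominates X on the remaining columns (a1: 8>2, a2: -3>-4, a3: 10>8, a4: 2>-3, a5: 9>1); eliminate X.
General Cole's strategy a2 is strictly dominated by a1 (V: 4>1, W: -1>-4, Y: 1>0, Z: 7>0) and is removed.
General Rowe's strategy Y is strictly dominated by Z (a1: 8>5, a3: 10>9, a4: 2>-5, a5: 9>8) and is removed.
For General Cole, a1 strictly dominates a4 on the remaining rows (V: 4>-2, W: -1>-5, Z: 7>-4); eliminate a4.
General Rowe's strategy V is strictly dominated by Z (a1: 8>6, a3: 10>7, a5: 9>-5) and is removed.
For General Rowe, Z strictly dominates W on the remaining columns (a1: 8>1, a3: 10>-1, a5: 9>5); eliminate W.
For General Cole, a1 strictly dominates a3 on the remaining rows (Z: 7>-1); eliminate a3.
Column a5 is eliminated: a1 beats it against every remaining row (Z: 7>3).
Among the remaining strategies, none is strictly dominated by another pure strategy of the same player, so the elimination stops.
Surviving strategies — General Rowe: {Z}; General Cole: {a1}.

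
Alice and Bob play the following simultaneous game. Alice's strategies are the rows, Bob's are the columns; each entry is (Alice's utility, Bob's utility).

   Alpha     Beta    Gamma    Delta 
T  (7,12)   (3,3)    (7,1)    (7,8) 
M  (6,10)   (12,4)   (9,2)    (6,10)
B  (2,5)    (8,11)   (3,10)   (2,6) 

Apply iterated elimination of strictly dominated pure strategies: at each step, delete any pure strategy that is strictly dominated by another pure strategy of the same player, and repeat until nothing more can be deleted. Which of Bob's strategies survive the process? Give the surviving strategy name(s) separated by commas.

Alice's strategy B is strictly dominated by M (Alpha: 6>2, Beta: 12>8, Gamma: 9>3, Delta: 6>2) and is removed.
For Bob, Alpha strictly dominates Beta on the remaining rows (T: 12>3, M: 10>4); eliminate Beta.
Column Gamma is eliminated: Alpha beats it against every remaining row (T: 12>1, M: 10>2).
Alice's strategy M is strictly dominated by T (Alpha: 7>6, Delta: 7>6) and is removed.
Column Delta is eliminated: Alpha beats it against every remaining row (T: 12>8).
Among the remaining strategies, none is strictly dominated by another pure strategy of the same player, so the elimination stops.
Surviving strategies — Alice: {T}; Bob: {Alpha}.

Alpha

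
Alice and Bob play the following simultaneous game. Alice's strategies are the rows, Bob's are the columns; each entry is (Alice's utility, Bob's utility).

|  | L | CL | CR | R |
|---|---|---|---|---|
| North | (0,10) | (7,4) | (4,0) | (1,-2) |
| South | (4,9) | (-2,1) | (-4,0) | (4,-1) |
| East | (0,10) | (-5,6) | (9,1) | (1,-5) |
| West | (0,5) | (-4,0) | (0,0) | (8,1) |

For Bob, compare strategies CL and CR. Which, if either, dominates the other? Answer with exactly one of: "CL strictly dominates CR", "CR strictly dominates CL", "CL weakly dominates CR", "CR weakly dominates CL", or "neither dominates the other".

CL's payoffs vs CR's, by Alice's action — North: 4>0, South: 1>0, East: 6>1, West: 0=0.
CL is at least as good everywhere and strictly better somewhere (tied only at West), so CL weakly but not strictly dominates CR.

CL weakly dominates CR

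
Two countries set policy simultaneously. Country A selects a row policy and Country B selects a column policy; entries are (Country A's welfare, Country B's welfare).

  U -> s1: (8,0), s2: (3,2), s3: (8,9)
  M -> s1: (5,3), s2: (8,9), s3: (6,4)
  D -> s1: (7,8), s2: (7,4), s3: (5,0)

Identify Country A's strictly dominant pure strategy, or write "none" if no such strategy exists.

none

U fails to dominate M at s2 (3<8).
M fails to dominate U at s1 (5<8).
D fails to dominate U at s1 (7<8).
No single strategy dominates all the others.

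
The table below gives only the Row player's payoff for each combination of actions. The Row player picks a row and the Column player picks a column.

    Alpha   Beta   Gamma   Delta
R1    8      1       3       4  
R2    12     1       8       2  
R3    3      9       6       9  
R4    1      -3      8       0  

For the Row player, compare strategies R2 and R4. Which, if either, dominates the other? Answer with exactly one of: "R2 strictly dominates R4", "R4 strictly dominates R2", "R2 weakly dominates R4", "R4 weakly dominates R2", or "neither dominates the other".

R2 weakly dominates R4

R2's payoffs vs R4's, by the Column player's action — Alpha: 12>1, Beta: 1>-3, Gamma: 8=8, Delta: 2>0.
R2 is at least as good everywhere and strictly better somewhere (tied only at Gamma), so R2 weakly but not strictly dominates R4.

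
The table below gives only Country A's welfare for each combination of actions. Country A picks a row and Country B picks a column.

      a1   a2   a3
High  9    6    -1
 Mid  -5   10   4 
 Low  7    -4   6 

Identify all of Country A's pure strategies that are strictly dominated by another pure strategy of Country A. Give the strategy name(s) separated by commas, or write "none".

none

Nothing dominates High: Mid at a1 (9>-5); Low at a1 (9>7).
Nothing dominates Mid: High at a2 (10>6); Low at a2 (10>-4).
Low: no other strategy beats it everywhere (High at a3 (6>-1); Mid at a1 (7>-5)).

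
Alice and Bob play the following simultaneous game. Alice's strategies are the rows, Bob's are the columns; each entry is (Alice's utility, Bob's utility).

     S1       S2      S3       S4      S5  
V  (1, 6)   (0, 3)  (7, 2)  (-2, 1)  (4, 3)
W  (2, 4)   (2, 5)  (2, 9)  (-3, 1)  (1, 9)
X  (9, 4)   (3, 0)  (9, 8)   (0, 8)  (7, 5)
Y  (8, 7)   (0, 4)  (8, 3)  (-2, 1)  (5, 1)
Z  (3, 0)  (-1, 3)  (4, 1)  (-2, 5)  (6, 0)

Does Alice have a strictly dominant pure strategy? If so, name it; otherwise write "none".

X vs V: S1: 9>1, S2: 3>0, S3: 9>7, S4: 0>-2, S5: 7>4.
X vs W: S1: 9>2, S2: 3>2, S3: 9>2, S4: 0>-3, S5: 7>1.
X vs Y: S1: 9>8, S2: 3>0, S3: 9>8, S4: 0>-2, S5: 7>5.
X vs Z: S1: 9>3, S2: 3>-1, S3: 9>4, S4: 0>-2, S5: 7>6.
X strictly beats every other strategy against every opponent action, so it is strictly dominant.

X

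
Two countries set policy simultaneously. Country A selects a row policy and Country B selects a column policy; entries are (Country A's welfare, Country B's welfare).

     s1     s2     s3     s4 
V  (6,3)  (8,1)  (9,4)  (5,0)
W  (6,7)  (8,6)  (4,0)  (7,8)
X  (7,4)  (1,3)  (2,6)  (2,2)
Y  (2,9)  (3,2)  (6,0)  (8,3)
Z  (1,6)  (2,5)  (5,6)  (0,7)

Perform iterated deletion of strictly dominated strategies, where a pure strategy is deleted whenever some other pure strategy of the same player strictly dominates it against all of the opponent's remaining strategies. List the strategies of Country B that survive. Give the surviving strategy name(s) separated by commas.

s1, s3, s4

Row Z is eliminated: V beats it against every remaining column (s1: 6>1, s2: 8>2, s3: 9>5, s4: 5>0).
Column s2 is eliminated: s1 beats it against every remaining row (V: 3>1, W: 7>6, X: 4>3, Y: 9>2).
Among the remaining strategies, none is strictly dominated by another pure strategy of the same player, so the elimination stops.
Surviving strategies — Country A: {V, W, X, Y}; Country B: {s1, s3, s4}.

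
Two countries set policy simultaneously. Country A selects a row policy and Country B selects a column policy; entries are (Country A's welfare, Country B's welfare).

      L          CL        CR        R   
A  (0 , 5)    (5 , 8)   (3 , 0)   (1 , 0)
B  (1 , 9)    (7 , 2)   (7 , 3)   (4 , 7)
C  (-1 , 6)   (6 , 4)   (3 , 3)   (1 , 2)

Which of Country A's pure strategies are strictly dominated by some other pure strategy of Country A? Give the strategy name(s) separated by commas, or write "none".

A, C

B strictly dominates A — L: 1>0, CL: 7>5, CR: 7>3, R: 4>1.
B: no other strategy beats it everywhere (A at L (1>0); C at L (1>-1)).
B strictly dominates C — L: 1>-1, CL: 7>6, CR: 7>3, R: 4>1.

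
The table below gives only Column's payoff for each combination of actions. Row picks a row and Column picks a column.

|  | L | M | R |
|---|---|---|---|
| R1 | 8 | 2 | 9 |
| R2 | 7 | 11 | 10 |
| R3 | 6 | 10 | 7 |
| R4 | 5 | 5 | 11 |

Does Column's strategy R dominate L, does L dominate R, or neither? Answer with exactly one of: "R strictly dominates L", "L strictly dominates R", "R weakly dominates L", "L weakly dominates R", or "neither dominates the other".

R strictly dominates L

R's payoffs vs L's, by Row's action — R1: 9>8, R2: 10>7, R3: 7>6, R4: 11>5.
R gives a strictly higher payoff against each opponent action, so R strictly dominates L.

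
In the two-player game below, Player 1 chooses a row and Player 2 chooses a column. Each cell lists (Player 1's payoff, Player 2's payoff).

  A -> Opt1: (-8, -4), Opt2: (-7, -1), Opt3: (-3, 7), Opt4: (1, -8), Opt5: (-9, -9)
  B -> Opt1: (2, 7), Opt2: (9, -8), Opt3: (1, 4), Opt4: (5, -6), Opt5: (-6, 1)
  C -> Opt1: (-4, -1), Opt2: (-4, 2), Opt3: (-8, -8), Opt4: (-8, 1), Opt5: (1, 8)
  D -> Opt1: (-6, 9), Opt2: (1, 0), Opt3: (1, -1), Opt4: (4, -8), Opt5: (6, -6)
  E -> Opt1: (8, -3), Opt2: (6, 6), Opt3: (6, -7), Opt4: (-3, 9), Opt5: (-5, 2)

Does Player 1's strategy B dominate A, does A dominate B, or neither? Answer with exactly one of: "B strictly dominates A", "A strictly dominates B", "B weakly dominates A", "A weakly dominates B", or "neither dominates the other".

B strictly dominates A

Compare B to A across each choice by Player 2: Opt1: 2>-8, Opt2: 9>-7, Opt3: 1>-3, Opt4: 5>1, Opt5: -6>-9.
B gives a strictly higher payoff against each choice by Player 2, so B strictly dominates A.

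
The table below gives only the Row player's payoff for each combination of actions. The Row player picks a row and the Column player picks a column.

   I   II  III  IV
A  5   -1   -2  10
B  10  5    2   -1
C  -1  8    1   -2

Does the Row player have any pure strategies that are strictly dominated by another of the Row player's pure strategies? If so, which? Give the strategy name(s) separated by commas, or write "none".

Nothing dominates A: B at IV (10>-1); C at I (5>-1).
Nothing dominates B: A at I (10>5); C at I (10>-1).
Nothing dominates C: A at II (8>-1); B at II (8>5).

none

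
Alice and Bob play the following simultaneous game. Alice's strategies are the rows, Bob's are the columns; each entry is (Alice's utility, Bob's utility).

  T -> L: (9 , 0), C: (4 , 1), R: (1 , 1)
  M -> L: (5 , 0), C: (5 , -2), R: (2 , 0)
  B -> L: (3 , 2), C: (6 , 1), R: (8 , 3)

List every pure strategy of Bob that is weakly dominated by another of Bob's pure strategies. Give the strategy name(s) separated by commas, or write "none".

L, C

L is weakly dominated by R (T: 1>0, M: 0=0, B: 3>2).
C: dominated, since R does at least as well everywhere (T: 1=1, M: 0>-2, B: 3>1).
Nothing dominates R: L at T (1>0); C at M (0>-2).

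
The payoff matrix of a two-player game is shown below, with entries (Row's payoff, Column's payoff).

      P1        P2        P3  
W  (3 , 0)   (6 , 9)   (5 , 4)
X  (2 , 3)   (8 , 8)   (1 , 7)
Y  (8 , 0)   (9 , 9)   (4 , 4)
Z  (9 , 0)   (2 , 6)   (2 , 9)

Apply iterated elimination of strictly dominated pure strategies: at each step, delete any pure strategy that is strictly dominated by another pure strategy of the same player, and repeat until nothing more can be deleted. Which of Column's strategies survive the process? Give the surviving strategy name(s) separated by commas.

P2

Row X is eliminated: Y beats it against every remaining column (P1: 8>2, P2: 9>8, P3: 4>1).
Column P1 is eliminated: P2 beats it against every remaining row (W: 9>0, Y: 9>0, Z: 6>0).
Row Z is eliminated: W beats it against every remaining column (P2: 6>2, P3: 5>2).
Column P3 is eliminated: P2 beats it against every remaining row (W: 9>4, Y: 9>4).
Row W is eliminated: Y beats it against every remaining column (P2: 9>6).
Among the remaining strategies, none is strictly dominated by another pure strategy of the same player, so the elimination stops.
Surviving strategies — Row: {Y}; Column: {P2}.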